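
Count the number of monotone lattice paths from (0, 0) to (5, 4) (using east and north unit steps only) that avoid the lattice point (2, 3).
Number of paths = 86

Total paths from (0, 0) to (5, 4): C(9, 5) = 126. Paths through (2, 3): (paths (0, 0) → (2, 3)) × (paths (2, 3) → (5, 4)) = C(5, 2) · C(4, 3) = 10 · 4 = 40. Avoidance count = 126 − 40 = 86.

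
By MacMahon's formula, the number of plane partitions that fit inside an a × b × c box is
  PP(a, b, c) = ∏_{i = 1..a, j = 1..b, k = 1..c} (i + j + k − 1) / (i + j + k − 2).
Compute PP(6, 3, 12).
PP(6, 3, 12) = 99604982880

Evaluate the triple product over i = 1..6, j = 1..3, k = 1..12. The factors are (2/1) · (3/2) · (4/3) · (5/4) · (6/5) · (7/6) · (8/7) · (9/8) · … (216 factors total). The numerators and denominators telescope so the product is an integer; carrying out the multiplication exactly gives PP(6, 3, 12) = 99604982880.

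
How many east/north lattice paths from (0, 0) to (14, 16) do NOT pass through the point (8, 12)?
Number of paths = 118968975

Total paths from (0, 0) to (14, 16): C(30, 14) = 145422675. Paths through (8, 12): (paths (0, 0) → (8, 12)) × (paths (8, 12) → (14, 16)) = C(20, 8) · C(10, 6) = 125970 · 210 = 26453700. Avoidance count = 145422675 − 26453700 = 118968975.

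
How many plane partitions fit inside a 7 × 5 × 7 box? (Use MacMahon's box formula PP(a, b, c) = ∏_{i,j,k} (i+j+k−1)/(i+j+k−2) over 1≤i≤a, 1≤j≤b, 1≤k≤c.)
PP(7, 5, 7) = 13710834632352

Evaluate the triple product over i = 1..7, j = 1..5, k = 1..7. The factors are (2/1) · (3/2) · (4/3) · (5/4) · (6/5) · (7/6) · (8/7) · (3/2) · … (245 factors total). The numerators and denominators telescope so the product is an integer; carrying out the multiplication exactly gives PP(7, 5, 7) = 13710834632352.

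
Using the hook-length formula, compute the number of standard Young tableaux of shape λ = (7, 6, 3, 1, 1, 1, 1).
# SYT of shape (7, 6, 3, 1, 1, 1, 1) = 83721600

Hook-length formula: f^λ = n! / Π hook(c), product over all cells c of the Young diagram. For λ = (7, 6, 3, 1, 1, 1, 1), n = 20 boxes. Hook lengths by row (left-to-right, top-to-bottom): [13, 8, 7, 5, 4, 3, 1]; [11, 6, 5, 3, 2, 1]; [7, 2, 1]; [4]; [3]; [2]; [1]. Product of hooks = 29059430400. So f^λ = 20! / 29059430400 = 2432902008176640000 / 29059430400 = 83721600.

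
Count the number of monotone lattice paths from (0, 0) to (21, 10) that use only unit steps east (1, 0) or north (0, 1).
Number of paths = 44352165

A monotone lattice path from (0, 0) to (21, 10) consists of 21 east steps and 10 north steps in some order, so it is determined by which 21 of the 31 steps are east. The count is C(31, 21) = 44352165.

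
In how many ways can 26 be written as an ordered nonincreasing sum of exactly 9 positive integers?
p(26, 9 parts) = 252

Partitions of n into exactly k parts are in bijection with partitions of n − k into at most k parts (subtract 1 from each part). So p(26, exactly 9) = p(17, parts ≤ 9). Computing via the recurrence p(m, j) = p(m, j−1) + p(m−j, j) gives 252.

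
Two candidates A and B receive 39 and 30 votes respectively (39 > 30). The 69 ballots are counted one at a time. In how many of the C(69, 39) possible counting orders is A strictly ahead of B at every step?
Strict-lead orderings = 4125297395638025376

Total orderings of the 69 votes with 39 for A: C(69, 39) = 31627280033224861216. By the Bertrand ballot formula (Cycle Lemma / reflection principle), the number of orderings in which A is strictly ahead of B throughout is (p − q)/(p + q) · C(p + q, p) = (39 − 30)/(39 + 30) · 31627280033224861216 = 4125297395638025376.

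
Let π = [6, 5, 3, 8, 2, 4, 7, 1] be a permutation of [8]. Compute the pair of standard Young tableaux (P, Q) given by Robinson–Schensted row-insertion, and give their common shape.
P = [1, 4, 7] / [2, 8] / [3] / [5] / [6];  Q = [1, 4, 7] / [2, 6] / [3] / [5] / [8];  common shape = (3, 2, 1, 1, 1)

Row-insert the values π_1, π_2, … into P one at a time, bumping the leftmost entry strictly greater than the inserted value down to the next row. The recording tableau Q records, in position (i, j), the step at which that cell was added to P.
  Insert 6 (step 1): P = [6];  Q = [1]
  Insert 5 (step 2): P = [5] / [6];  Q = [1] / [2]
  Insert 3 (step 3): P = [3] / [5] / [6];  Q = [1] / [2] / [3]
  Insert 8 (step 4): P = [3, 8] / [5] / [6];  Q = [1, 4] / [2] / [3]
  Insert 2 (step 5): P = [2, 8] / [3] / [5] / [6];  Q = [1, 4] / [2] / [3] / [5]
  Insert 4 (step 6): P = [2, 4] / [3, 8] / [5] / [6];  Q = [1, 4] / [2, 6] / [3] / [5]
  Insert 7 (step 7): P = [2, 4, 7] / [3, 8] / [5] / [6];  Q = [1, 4, 7] / [2, 6] / [3] / [5]
  Insert 1 (step 8): P = [1, 4, 7] / [2, 8] / [3] / [5] / [6];  Q = [1, 4, 7] / [2, 6] / [3] / [5] / [8]
Final shape: (3, 2, 1, 1, 1).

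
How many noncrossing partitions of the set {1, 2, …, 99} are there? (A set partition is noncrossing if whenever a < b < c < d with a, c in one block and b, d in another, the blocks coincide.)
C_99 = 227508830794229349661819540395688853956041682601541047340

These noncrossing partitions are counted by the Catalan number C_n = (1/(n + 1)) · C(2n, n). For n = 99: C_99 = (1/100) · C(198, 99) = 22750883079422934966181954039568885395604168260154104734000/100 = 227508830794229349661819540395688853956041682601541047340.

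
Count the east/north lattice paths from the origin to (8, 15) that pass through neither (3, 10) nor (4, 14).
Number of paths = 410092

Inclusion–exclusion. Total paths: C(23, 8) = 490314. Through P₁: C(13, 3)·C(10, 5) = 72072. Through P₂: C(18, 4)·C(5, 4) = 15300. Since P₁ is strictly southwest of P₂, a monotone path through both must visit P₁ then P₂; paths through both = C(13, 3)·C(5, 1)·C(5, 4) = 7150. Avoid both = 490314 − 72072 − 15300 + 7150 = 410092.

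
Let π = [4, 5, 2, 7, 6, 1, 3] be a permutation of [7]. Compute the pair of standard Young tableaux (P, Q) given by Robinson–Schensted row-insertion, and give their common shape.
P = [1, 3, 6] / [2, 5] / [4, 7];  Q = [1, 2, 4] / [3, 5] / [6, 7];  common shape = (3, 2, 2)

Row-insert the values π_1, π_2, … into P one at a time, bumping the leftmost entry strictly greater than the inserted value down to the next row. The recording tableau Q records, in position (i, j), the step at which that cell was added to P.
  Insert 4 (step 1): P = [4];  Q = [1]
  Insert 5 (step 2): P = [4, 5];  Q = [1, 2]
  Insert 2 (step 3): P = [2, 5] / [4];  Q = [1, 2] / [3]
  Insert 7 (step 4): P = [2, 5, 7] / [4];  Q = [1, 2, 4] / [3]
  Insert 6 (step 5): P = [2, 5, 6] / [4, 7];  Q = [1, 2, 4] / [3, 5]
  Insert 1 (step 6): P = [1, 5, 6] / [2, 7] / [4];  Q = [1, 2, 4] / [3, 5] / [6]
  Insert 3 (step 7): P = [1, 3, 6] / [2, 5] / [4, 7];  Q = [1, 2, 4] / [3, 5] / [6, 7]
Final shape: (3, 2, 2).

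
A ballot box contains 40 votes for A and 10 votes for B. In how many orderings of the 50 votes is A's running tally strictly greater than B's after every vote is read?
Strict-lead orderings = 6163366902

Total orderings of the 50 votes with 40 for A: C(50, 40) = 10272278170. By the Bertrand ballot formula (Cycle Lemma / reflection principle), the number of orderings in which A is strictly ahead of B throughout is (p − q)/(p + q) · C(p + q, p) = (40 − 10)/(40 + 10) · 10272278170 = 6163366902.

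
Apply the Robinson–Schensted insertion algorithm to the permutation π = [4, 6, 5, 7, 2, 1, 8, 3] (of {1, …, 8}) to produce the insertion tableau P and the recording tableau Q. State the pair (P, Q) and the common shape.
P = [1, 3, 7, 8] / [2, 5] / [4] / [6];  Q = [1, 2, 4, 7] / [3, 8] / [5] / [6];  common shape = (4, 2, 1, 1)

Row-insert the values π_1, π_2, … into P one at a time, bumping the leftmost entry strictly greater than the inserted value down to the next row. The recording tableau Q records, in position (i, j), the step at which that cell was added to P.
  Insert 4 (step 1): P = [4];  Q = [1]
  Insert 6 (step 2): P = [4, 6];  Q = [1, 2]
  Insert 5 (step 3): P = [4, 5] / [6];  Q = [1, 2] / [3]
  Insert 7 (step 4): P = [4, 5, 7] / [6];  Q = [1, 2, 4] / [3]
  Insert 2 (step 5): P = [2, 5, 7] / [4] / [6];  Q = [1, 2, 4] / [3] / [5]
  Insert 1 (step 6): P = [1, 5, 7] / [2] / [4] / [6];  Q = [1, 2, 4] / [3] / [5] / [6]
  Insert 8 (step 7): P = [1, 5, 7, 8] / [2] / [4] / [6];  Q = [1, 2, 4, 7] / [3] / [5] / [6]
  Insert 3 (step 8): P = [1, 3, 7, 8] / [2, 5] / [4] / [6];  Q = [1, 2, 4, 7] / [3, 8] / [5] / [6]
Final shape: (4, 2, 1, 1).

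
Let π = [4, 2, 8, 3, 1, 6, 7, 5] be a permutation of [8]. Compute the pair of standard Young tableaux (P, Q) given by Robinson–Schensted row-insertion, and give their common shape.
P = [1, 3, 5, 7] / [2, 6] / [4, 8];  Q = [1, 3, 6, 7] / [2, 4] / [5, 8];  common shape = (4, 2, 2)

Row-insert the values π_1, π_2, … into P one at a time, bumping the leftmost entry strictly greater than the inserted value down to the next row. The recording tableau Q records, in position (i, j), the step at which that cell was added to P.
  Insert 4 (step 1): P = [4];  Q = [1]
  Insert 2 (step 2): P = [2] / [4];  Q = [1] / [2]
  Insert 8 (step 3): P = [2, 8] / [4];  Q = [1, 3] / [2]
  Insert 3 (step 4): P = [2, 3] / [4, 8];  Q = [1, 3] / [2, 4]
  Insert 1 (step 5): P = [1, 3] / [2, 8] / [4];  Q = [1, 3] / [2, 4] / [5]
  Insert 6 (step 6): P = [1, 3, 6] / [2, 8] / [4];  Q = [1, 3, 6] / [2, 4] / [5]
  Insert 7 (step 7): P = [1, 3, 6, 7] / [2, 8] / [4];  Q = [1, 3, 6, 7] / [2, 4] / [5]
  Insert 5 (step 8): P = [1, 3, 5, 7] / [2, 6] / [4, 8];  Q = [1, 3, 6, 7] / [2, 4] / [5, 8]
Final shape: (4, 2, 2).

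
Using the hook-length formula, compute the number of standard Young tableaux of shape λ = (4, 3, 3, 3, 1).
# SYT of shape (4, 3, 3, 3, 1) = 21021

Hook-length formula: f^λ = n! / Π hook(c), product over all cells c of the Young diagram. For λ = (4, 3, 3, 3, 1), n = 14 boxes. Hook lengths by row (left-to-right, top-to-bottom): [8, 6, 5, 1]; [6, 4, 3]; [5, 3, 2]; [4, 2, 1]; [1]. Product of hooks = 4147200. So f^λ = 14! / 4147200 = 87178291200 / 4147200 = 21021.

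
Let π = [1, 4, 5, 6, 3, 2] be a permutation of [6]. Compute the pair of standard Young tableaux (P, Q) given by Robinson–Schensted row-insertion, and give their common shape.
P = [1, 2, 5, 6] / [3] / [4];  Q = [1, 2, 3, 4] / [5] / [6];  common shape = (4, 1, 1)

Row-insert the values π_1, π_2, … into P one at a time, bumping the leftmost entry strictly greater than the inserted value down to the next row. The recording tableau Q records, in position (i, j), the step at which that cell was added to P.
  Insert 1 (step 1): P = [1];  Q = [1]
  Insert 4 (step 2): P = [1, 4];  Q = [1, 2]
  Insert 5 (step 3): P = [1, 4, 5];  Q = [1, 2, 3]
  Insert 6 (step 4): P = [1, 4, 5, 6];  Q = [1, 2, 3, 4]
  Insert 3 (step 5): P = [1, 3, 5, 6] / [4];  Q = [1, 2, 3, 4] / [5]
  Insert 2 (step 6): P = [1, 2, 5, 6] / [3] / [4];  Q = [1, 2, 3, 4] / [5] / [6]
Final shape: (4, 1, 1).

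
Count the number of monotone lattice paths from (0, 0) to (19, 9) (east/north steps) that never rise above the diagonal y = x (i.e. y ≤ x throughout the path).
Number of paths = 3798795

By the reflection principle (André's argument), the number of monotone paths to (19, 9) with n ≤ m that never go above y = x is C(28, 19) − C(28, 20) = 6906900 − 3108105 = 3798795.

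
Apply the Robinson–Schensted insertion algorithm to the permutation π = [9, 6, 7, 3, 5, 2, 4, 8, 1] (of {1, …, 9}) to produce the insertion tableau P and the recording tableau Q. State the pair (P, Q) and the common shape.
P = [1, 4, 8] / [2, 5] / [3, 7] / [6] / [9];  Q = [1, 3, 8] / [2, 5] / [4, 7] / [6] / [9];  common shape = (3, 2, 2, 1, 1)

Row-insert the values π_1, π_2, … into P one at a time, bumping the leftmost entry strictly greater than the inserted value down to the next row. The recording tableau Q records, in position (i, j), the step at which that cell was added to P.
  Insert 9 (step 1): P = [9];  Q = [1]
  Insert 6 (step 2): P = [6] / [9];  Q = [1] / [2]
  Insert 7 (step 3): P = [6, 7] / [9];  Q = [1, 3] / [2]
  Insert 3 (step 4): P = [3, 7] / [6] / [9];  Q = [1, 3] / [2] / [4]
  Insert 5 (step 5): P = [3, 5] / [6, 7] / [9];  Q = [1, 3] / [2, 5] / [4]
  Insert 2 (step 6): P = [2, 5] / [3, 7] / [6] / [9];  Q = [1, 3] / [2, 5] / [4] / [6]
  Insert 4 (step 7): P = [2, 4] / [3, 5] / [6, 7] / [9];  Q = [1, 3] / [2, 5] / [4, 7] / [6]
  Insert 8 (step 8): P = [2, 4, 8] / [3, 5] / [6, 7] / [9];  Q = [1, 3, 8] / [2, 5] / [4, 7] / [6]
  Insert 1 (step 9): P = [1, 4, 8] / [2, 5] / [3, 7] / [6] / [9];  Q = [1, 3, 8] / [2, 5] / [4, 7] / [6] / [9]
Final shape: (3, 2, 2, 1, 1).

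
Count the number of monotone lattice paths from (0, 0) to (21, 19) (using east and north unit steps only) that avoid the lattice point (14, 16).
Number of paths = 113831687400

Total paths from (0, 0) to (21, 19): C(40, 21) = 131282408400. Paths through (14, 16): (paths (0, 0) → (14, 16)) × (paths (14, 16) → (21, 19)) = C(30, 14) · C(10, 7) = 145422675 · 120 = 17450721000. Avoidance count = 131282408400 − 17450721000 = 113831687400.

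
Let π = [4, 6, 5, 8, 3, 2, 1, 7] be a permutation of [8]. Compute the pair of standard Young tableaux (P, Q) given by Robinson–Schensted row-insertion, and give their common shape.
P = [1, 5, 7] / [2, 8] / [3] / [4] / [6];  Q = [1, 2, 4] / [3, 8] / [5] / [6] / [7];  common shape = (3, 2, 1, 1, 1)

Row-insert the values π_1, π_2, … into P one at a time, bumping the leftmost entry strictly greater than the inserted value down to the next row. The recording tableau Q records, in position (i, j), the step at which that cell was added to P.
  Insert 4 (step 1): P = [4];  Q = [1]
  Insert 6 (step 2): P = [4, 6];  Q = [1, 2]
  Insert 5 (step 3): P = [4, 5] / [6];  Q = [1, 2] / [3]
  Insert 8 (step 4): P = [4, 5, 8] / [6];  Q = [1, 2, 4] / [3]
  Insert 3 (step 5): P = [3, 5, 8] / [4] / [6];  Q = [1, 2, 4] / [3] / [5]
  Insert 2 (step 6): P = [2, 5, 8] / [3] / [4] / [6];  Q = [1, 2, 4] / [3] / [5] / [6]
  Insert 1 (step 7): P = [1, 5, 8] / [2] / [3] / [4] / [6];  Q = [1, 2, 4] / [3] / [5] / [6] / [7]
  Insert 7 (step 8): P = [1, 5, 7] / [2, 8] / [3] / [4] / [6];  Q = [1, 2, 4] / [3, 8] / [5] / [6] / [7]
Final shape: (3, 2, 1, 1, 1).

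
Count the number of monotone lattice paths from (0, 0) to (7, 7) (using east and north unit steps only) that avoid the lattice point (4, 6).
Number of paths = 2592

Total paths from (0, 0) to (7, 7): C(14, 7) = 3432. Paths through (4, 6): (paths (0, 0) → (4, 6)) × (paths (4, 6) → (7, 7)) = C(10, 4) · C(4, 3) = 210 · 4 = 840. Avoidance count = 3432 − 840 = 2592.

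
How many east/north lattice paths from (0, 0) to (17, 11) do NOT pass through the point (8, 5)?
Number of paths = 15032745

Total paths from (0, 0) to (17, 11): C(28, 17) = 21474180. Paths through (8, 5): (paths (0, 0) → (8, 5)) × (paths (8, 5) → (17, 11)) = C(13, 8) · C(15, 9) = 1287 · 5005 = 6441435. Avoidance count = 21474180 − 6441435 = 15032745.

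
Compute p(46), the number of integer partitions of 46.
p(46) = 105558

Compute p(n) via the recurrence p(n, m) = p(n, m−1) + p(n−m, m), where p(n, m) counts partitions of n with all parts ≤ m and p(n) = p(n, n). The base cases are p(0, m) = 1 and p(n, 0) = 0 for n > 0. Filling the table yields p(46) = 105558. (Euler's pentagonal recurrence is an alternative.)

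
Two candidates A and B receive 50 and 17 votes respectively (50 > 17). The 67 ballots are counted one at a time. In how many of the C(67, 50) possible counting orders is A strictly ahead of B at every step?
Strict-lead orderings = 1660522412541564

Total orderings of the 67 votes with 50 for A: C(67, 50) = 3371363686069236. By the Bertrand ballot formula (Cycle Lemma / reflection principle), the number of orderings in which A is strictly ahead of B throughout is (p − q)/(p + q) · C(p + q, p) = (50 − 17)/(50 + 17) · 3371363686069236 = 1660522412541564.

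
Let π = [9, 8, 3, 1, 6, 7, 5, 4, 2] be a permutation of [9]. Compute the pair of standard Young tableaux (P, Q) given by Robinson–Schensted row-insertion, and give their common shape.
P = [1, 2, 7] / [3, 4] / [5] / [6] / [8] / [9];  Q = [1, 5, 6] / [2, 7] / [3] / [4] / [8] / [9];  common shape = (3, 2, 1, 1, 1, 1)

Row-insert the values π_1, π_2, … into P one at a time, bumping the leftmost entry strictly greater than the inserted value down to the next row. The recording tableau Q records, in position (i, j), the step at which that cell was added to P.
  Insert 9 (step 1): P = [9];  Q = [1]
  Insert 8 (step 2): P = [8] / [9];  Q = [1] / [2]
  Insert 3 (step 3): P = [3] / [8] / [9];  Q = [1] / [2] / [3]
  Insert 1 (step 4): P = [1] / [3] / [8] / [9];  Q = [1] / [2] / [3] / [4]
  Insert 6 (step 5): P = [1, 6] / [3] / [8] / [9];  Q = [1, 5] / [2] / [3] / [4]
  Insert 7 (step 6): P = [1, 6, 7] / [3] / [8] / [9];  Q = [1, 5, 6] / [2] / [3] / [4]
  Insert 5 (step 7): P = [1, 5, 7] / [3, 6] / [8] / [9];  Q = [1, 5, 6] / [2, 7] / [3] / [4]
  Insert 4 (step 8): P = [1, 4, 7] / [3, 5] / [6] / [8] / [9];  Q = [1, 5, 6] / [2, 7] / [3] / [4] / [8]
  Insert 2 (step 9): P = [1, 2, 7] / [3, 4] / [5] / [6] / [8] / [9];  Q = [1, 5, 6] / [2, 7] / [3] / [4] / [8] / [9]
Final shape: (3, 2, 1, 1, 1, 1).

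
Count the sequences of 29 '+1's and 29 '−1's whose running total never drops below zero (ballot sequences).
C_29 = 1002242216651368

These ballot sequences are counted by the Catalan number C_n = (1/(n + 1)) · C(2n, n). For n = 29: C_29 = (1/30) · C(58, 29) = 30067266499541040/30 = 1002242216651368.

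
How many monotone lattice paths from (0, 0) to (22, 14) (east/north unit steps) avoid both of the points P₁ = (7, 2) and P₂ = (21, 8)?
Number of paths = 3150200745

Inclusion–exclusion. Total paths: C(36, 22) = 3796297200. Through P₁: C(9, 7)·C(27, 15) = 625818960. Through P₂: C(29, 21)·C(7, 1) = 30045015. Since P₁ is strictly southwest of P₂, a monotone path through both must visit P₁ then P₂; paths through both = C(9, 7)·C(20, 14)·C(7, 1) = 9767520. Avoid both = 3796297200 − 625818960 − 30045015 + 9767520 = 3150200745.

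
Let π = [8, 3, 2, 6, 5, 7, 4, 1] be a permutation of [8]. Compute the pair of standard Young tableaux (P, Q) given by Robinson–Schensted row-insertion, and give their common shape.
P = [1, 4, 7] / [2, 5] / [3] / [6] / [8];  Q = [1, 4, 6] / [2, 5] / [3] / [7] / [8];  common shape = (3, 2, 1, 1, 1)

Row-insert the values π_1, π_2, … into P one at a time, bumping the leftmost entry strictly greater than the inserted value down to the next row. The recording tableau Q records, in position (i, j), the step at which that cell was added to P.
  Insert 8 (step 1): P = [8];  Q = [1]
  Insert 3 (step 2): P = [3] / [8];  Q = [1] / [2]
  Insert 2 (step 3): P = [2] / [3] / [8];  Q = [1] / [2] / [3]
  Insert 6 (step 4): P = [2, 6] / [3] / [8];  Q = [1, 4] / [2] / [3]
  Insert 5 (step 5): P = [2, 5] / [3, 6] / [8];  Q = [1, 4] / [2, 5] / [3]
  Insert 7 (step 6): P = [2, 5, 7] / [3, 6] / [8];  Q = [1, 4, 6] / [2, 5] / [3]
  Insert 4 (step 7): P = [2, 4, 7] / [3, 5] / [6] / [8];  Q = [1, 4, 6] / [2, 5] / [3] / [7]
  Insert 1 (step 8): P = [1, 4, 7] / [2, 5] / [3] / [6] / [8];  Q = [1, 4, 6] / [2, 5] / [3] / [7] / [8]
Final shape: (3, 2, 1, 1, 1).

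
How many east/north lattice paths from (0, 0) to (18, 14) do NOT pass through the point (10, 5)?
Number of paths = 398432670

Total paths from (0, 0) to (18, 14): C(32, 18) = 471435600. Paths through (10, 5): (paths (0, 0) → (10, 5)) × (paths (10, 5) → (18, 14)) = C(15, 10) · C(17, 8) = 3003 · 24310 = 73002930. Avoidance count = 471435600 − 73002930 = 398432670.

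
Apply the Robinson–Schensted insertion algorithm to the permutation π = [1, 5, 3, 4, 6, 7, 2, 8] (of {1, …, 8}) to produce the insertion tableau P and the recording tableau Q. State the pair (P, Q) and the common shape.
P = [1, 2, 4, 6, 7, 8] / [3] / [5];  Q = [1, 2, 4, 5, 6, 8] / [3] / [7];  common shape = (6, 1, 1)

Row-insert the values π_1, π_2, … into P one at a time, bumping the leftmost entry strictly greater than the inserted value down to the next row. The recording tableau Q records, in position (i, j), the step at which that cell was added to P.
  Insert 1 (step 1): P = [1];  Q = [1]
  Insert 5 (step 2): P = [1, 5];  Q = [1, 2]
  Insert 3 (step 3): P = [1, 3] / [5];  Q = [1, 2] / [3]
  Insert 4 (step 4): P = [1, 3, 4] / [5];  Q = [1, 2, 4] / [3]
  Insert 6 (step 5): P = [1, 3, 4, 6] / [5];  Q = [1, 2, 4, 5] / [3]
  Insert 7 (step 6): P = [1, 3, 4, 6, 7] / [5];  Q = [1, 2, 4, 5, 6] / [3]
  Insert 2 (step 7): P = [1, 2, 4, 6, 7] / [3] / [5];  Q = [1, 2, 4, 5, 6] / [3] / [7]
  Insert 8 (step 8): P = [1, 2, 4, 6, 7, 8] / [3] / [5];  Q = [1, 2, 4, 5, 6, 8] / [3] / [7]
Final shape: (6, 1, 1).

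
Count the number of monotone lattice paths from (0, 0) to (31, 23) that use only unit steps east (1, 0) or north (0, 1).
Number of paths = 1085929983159840

A monotone lattice path from (0, 0) to (31, 23) consists of 31 east steps and 23 north steps in some order, so it is determined by which 31 of the 54 steps are east. The count is C(54, 31) = 1085929983159840.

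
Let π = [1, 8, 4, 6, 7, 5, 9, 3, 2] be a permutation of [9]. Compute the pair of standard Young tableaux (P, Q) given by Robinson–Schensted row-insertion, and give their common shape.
P = [1, 2, 5, 7, 9] / [3] / [4] / [6] / [8];  Q = [1, 2, 4, 5, 7] / [3] / [6] / [8] / [9];  common shape = (5, 1, 1, 1, 1)

Row-insert the values π_1, π_2, … into P one at a time, bumping the leftmost entry strictly greater than the inserted value down to the next row. The recording tableau Q records, in position (i, j), the step at which that cell was added to P.
  Insert 1 (step 1): P = [1];  Q = [1]
  Insert 8 (step 2): P = [1, 8];  Q = [1, 2]
  Insert 4 (step 3): P = [1, 4] / [8];  Q = [1, 2] / [3]
  Insert 6 (step 4): P = [1, 4, 6] / [8];  Q = [1, 2, 4] / [3]
  Insert 7 (step 5): P = [1, 4, 6, 7] / [8];  Q = [1, 2, 4, 5] / [3]
  Insert 5 (step 6): P = [1, 4, 5, 7] / [6] / [8];  Q = [1, 2, 4, 5] / [3] / [6]
  Insert 9 (step 7): P = [1, 4, 5, 7, 9] / [6] / [8];  Q = [1, 2, 4, 5, 7] / [3] / [6]
  Insert 3 (step 8): P = [1, 3, 5, 7, 9] / [4] / [6] / [8];  Q = [1, 2, 4, 5, 7] / [3] / [6] / [8]
  Insert 2 (step 9): P = [1, 2, 5, 7, 9] / [3] / [4] / [6] / [8];  Q = [1, 2, 4, 5, 7] / [3] / [6] / [8] / [9]
Final shape: (5, 1, 1, 1, 1).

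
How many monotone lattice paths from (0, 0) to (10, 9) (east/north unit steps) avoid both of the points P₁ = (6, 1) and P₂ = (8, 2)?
Number of paths = 88049

Inclusion–exclusion. Total paths: C(19, 10) = 92378. Through P₁: C(7, 6)·C(12, 4) = 3465. Through P₂: C(10, 8)·C(9, 2) = 1620. Since P₁ is strictly southwest of P₂, a monotone path through both must visit P₁ then P₂; paths through both = C(7, 6)·C(3, 2)·C(9, 2) = 756. Avoid both = 92378 − 3465 − 1620 + 756 = 88049.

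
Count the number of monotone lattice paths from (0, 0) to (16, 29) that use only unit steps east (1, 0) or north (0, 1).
Number of paths = 646626422970

A monotone lattice path from (0, 0) to (16, 29) consists of 16 east steps and 29 north steps in some order, so it is determined by which 16 of the 45 steps are east. The count is C(45, 16) = 646626422970.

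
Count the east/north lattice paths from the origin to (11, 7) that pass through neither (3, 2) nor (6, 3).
Number of paths = 13410

Inclusion–exclusion. Total paths: C(18, 11) = 31824. Through P₁: C(5, 3)·C(13, 8) = 12870. Through P₂: C(9, 6)·C(9, 5) = 10584. Since P₁ is strictly southwest of P₂, a monotone path through both must visit P₁ then P₂; paths through both = C(5, 3)·C(4, 3)·C(9, 5) = 5040. Avoid both = 31824 − 12870 − 10584 + 5040 = 13410.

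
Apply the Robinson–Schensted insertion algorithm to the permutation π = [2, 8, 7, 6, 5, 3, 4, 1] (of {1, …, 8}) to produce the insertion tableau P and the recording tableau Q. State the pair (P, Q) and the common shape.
P = [1, 3, 4] / [2] / [5] / [6] / [7] / [8];  Q = [1, 2, 7] / [3] / [4] / [5] / [6] / [8];  common shape = (3, 1, 1, 1, 1, 1)

Row-insert the values π_1, π_2, … into P one at a time, bumping the leftmost entry strictly greater than the inserted value down to the next row. The recording tableau Q records, in position (i, j), the step at which that cell was added to P.
  Insert 2 (step 1): P = [2];  Q = [1]
  Insert 8 (step 2): P = [2, 8];  Q = [1, 2]
  Insert 7 (step 3): P = [2, 7] / [8];  Q = [1, 2] / [3]
  Insert 6 (step 4): P = [2, 6] / [7] / [8];  Q = [1, 2] / [3] / [4]
  Insert 5 (step 5): P = [2, 5] / [6] / [7] / [8];  Q = [1, 2] / [3] / [4] / [5]
  Insert 3 (step 6): P = [2, 3] / [5] / [6] / [7] / [8];  Q = [1, 2] / [3] / [4] / [5] / [6]
  Insert 4 (step 7): P = [2, 3, 4] / [5] / [6] / [7] / [8];  Q = [1, 2, 7] / [3] / [4] / [5] / [6]
  Insert 1 (step 8): P = [1, 3, 4] / [2] / [5] / [6] / [7] / [8];  Q = [1, 2, 7] / [3] / [4] / [5] / [6] / [8]
Final shape: (3, 1, 1, 1, 1, 1).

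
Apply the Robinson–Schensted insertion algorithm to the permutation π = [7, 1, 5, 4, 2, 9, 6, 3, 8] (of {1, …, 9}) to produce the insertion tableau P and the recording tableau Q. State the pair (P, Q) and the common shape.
P = [1, 2, 3, 8] / [4, 6] / [5, 9] / [7];  Q = [1, 3, 6, 9] / [2, 7] / [4, 8] / [5];  common shape = (4, 2, 2, 1)

Row-insert the values π_1, π_2, … into P one at a time, bumping the leftmost entry strictly greater than the inserted value down to the next row. The recording tableau Q records, in position (i, j), the step at which that cell was added to P.
  Insert 7 (step 1): P = [7];  Q = [1]
  Insert 1 (step 2): P = [1] / [7];  Q = [1] / [2]
  Insert 5 (step 3): P = [1, 5] / [7];  Q = [1, 3] / [2]
  Insert 4 (step 4): P = [1, 4] / [5] / [7];  Q = [1, 3] / [2] / [4]
  Insert 2 (step 5): P = [1, 2] / [4] / [5] / [7];  Q = [1, 3] / [2] / [4] / [5]
  Insert 9 (step 6): P = [1, 2, 9] / [4] / [5] / [7];  Q = [1, 3, 6] / [2] / [4] / [5]
  Insert 6 (step 7): P = [1, 2, 6] / [4, 9] / [5] / [7];  Q = [1, 3, 6] / [2, 7] / [4] / [5]
  Insert 3 (step 8): P = [1, 2, 3] / [4, 6] / [5, 9] / [7];  Q = [1, 3, 6] / [2, 7] / [4, 8] / [5]
  Insert 8 (step 9): P = [1, 2, 3, 8] / [4, 6] / [5, 9] / [7];  Q = [1, 3, 6, 9] / [2, 7] / [4, 8] / [5]
Final shape: (4, 2, 2, 1).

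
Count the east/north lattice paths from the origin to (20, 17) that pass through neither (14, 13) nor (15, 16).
Number of paths = 10371283740

Inclusion–exclusion. Total paths: C(37, 20) = 15905368710. Through P₁: C(27, 14)·C(10, 6) = 4212243000. Through P₂: C(31, 15)·C(6, 5) = 1803241170. Since P₁ is strictly southwest of P₂, a monotone path through both must visit P₁ then P₂; paths through both = C(27, 14)·C(4, 1)·C(6, 5) = 481399200. Avoid both = 15905368710 − 4212243000 − 1803241170 + 481399200 = 10371283740.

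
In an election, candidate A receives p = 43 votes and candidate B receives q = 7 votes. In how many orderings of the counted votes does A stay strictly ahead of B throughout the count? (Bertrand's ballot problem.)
Strict-lead orderings = 71916768

Total orderings of the 50 votes with 43 for A: C(50, 43) = 99884400. By the Bertrand ballot formula (Cycle Lemma / reflection principle), the number of orderings in which A is strictly ahead of B throughout is (p − q)/(p + q) · C(p + q, p) = (43 − 7)/(43 + 7) · 99884400 = 71916768.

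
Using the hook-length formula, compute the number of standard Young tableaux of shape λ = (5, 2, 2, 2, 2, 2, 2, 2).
# SYT of shape (5, 2, 2, 2, 2, 2, 2, 2) = 755820

Hook-length formula: f^λ = n! / Π hook(c), product over all cells c of the Young diagram. For λ = (5, 2, 2, 2, 2, 2, 2, 2), n = 19 boxes. Hook lengths by row (left-to-right, top-to-bottom): [12, 11, 3, 2, 1]; [8, 7]; [7, 6]; [6, 5]; [5, 4]; [4, 3]; [3, 2]; [2, 1]. Product of hooks = 160944537600. So f^λ = 19! / 160944537600 = 121645100408832000 / 160944537600 = 755820.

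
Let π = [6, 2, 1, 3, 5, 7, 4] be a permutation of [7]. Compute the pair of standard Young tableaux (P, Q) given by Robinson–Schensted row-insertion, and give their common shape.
P = [1, 3, 4, 7] / [2, 5] / [6];  Q = [1, 4, 5, 6] / [2, 7] / [3];  common shape = (4, 2, 1)

Row-insert the values π_1, π_2, … into P one at a time, bumping the leftmost entry strictly greater than the inserted value down to the next row. The recording tableau Q records, in position (i, j), the step at which that cell was added to P.
  Insert 6 (step 1): P = [6];  Q = [1]
  Insert 2 (step 2): P = [2] / [6];  Q = [1] / [2]
  Insert 1 (step 3): P = [1] / [2] / [6];  Q = [1] / [2] / [3]
  Insert 3 (step 4): P = [1, 3] / [2] / [6];  Q = [1, 4] / [2] / [3]
  Insert 5 (step 5): P = [1, 3, 5] / [2] / [6];  Q = [1, 4, 5] / [2] / [3]
  Insert 7 (step 6): P = [1, 3, 5, 7] / [2] / [6];  Q = [1, 4, 5, 6] / [2] / [3]
  Insert 4 (step 7): P = [1, 3, 4, 7] / [2, 5] / [6];  Q = [1, 4, 5, 6] / [2, 7] / [3]
Final shape: (4, 2, 1).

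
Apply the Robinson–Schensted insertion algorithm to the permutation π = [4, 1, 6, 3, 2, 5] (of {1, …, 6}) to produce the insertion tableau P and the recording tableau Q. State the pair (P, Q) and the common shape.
P = [1, 2, 5] / [3, 6] / [4];  Q = [1, 3, 6] / [2, 4] / [5];  common shape = (3, 2, 1)

Row-insert the values π_1, π_2, … into P one at a time, bumping the leftmost entry strictly greater than the inserted value down to the next row. The recording tableau Q records, in position (i, j), the step at which that cell was added to P.
  Insert 4 (step 1): P = [4];  Q = [1]
  Insert 1 (step 2): P = [1] / [4];  Q = [1] / [2]
  Insert 6 (step 3): P = [1, 6] / [4];  Q = [1, 3] / [2]
  Insert 3 (step 4): P = [1, 3] / [4, 6];  Q = [1, 3] / [2, 4]
  Insert 2 (step 5): P = [1, 2] / [3, 6] / [4];  Q = [1, 3] / [2, 4] / [5]
  Insert 5 (step 6): P = [1, 2, 5] / [3, 6] / [4];  Q = [1, 3, 6] / [2, 4] / [5]
Final shape: (3, 2, 1).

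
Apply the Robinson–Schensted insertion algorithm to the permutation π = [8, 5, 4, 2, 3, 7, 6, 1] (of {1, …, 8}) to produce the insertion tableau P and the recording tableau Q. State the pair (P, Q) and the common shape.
P = [1, 3, 6] / [2, 7] / [4] / [5] / [8];  Q = [1, 5, 6] / [2, 7] / [3] / [4] / [8];  common shape = (3, 2, 1, 1, 1)

Row-insert the values π_1, π_2, … into P one at a time, bumping the leftmost entry strictly greater than the inserted value down to the next row. The recording tableau Q records, in position (i, j), the step at which that cell was added to P.
  Insert 8 (step 1): P = [8];  Q = [1]
  Insert 5 (step 2): P = [5] / [8];  Q = [1] / [2]
  Insert 4 (step 3): P = [4] / [5] / [8];  Q = [1] / [2] / [3]
  Insert 2 (step 4): P = [2] / [4] / [5] / [8];  Q = [1] / [2] / [3] / [4]
  Insert 3 (step 5): P = [2, 3] / [4] / [5] / [8];  Q = [1, 5] / [2] / [3] / [4]
  Insert 7 (step 6): P = [2, 3, 7] / [4] / [5] / [8];  Q = [1, 5, 6] / [2] / [3] / [4]
  Insert 6 (step 7): P = [2, 3, 6] / [4, 7] / [5] / [8];  Q = [1, 5, 6] / [2, 7] / [3] / [4]
  Insert 1 (step 8): P = [1, 3, 6] / [2, 7] / [4] / [5] / [8];  Q = [1, 5, 6] / [2, 7] / [3] / [4] / [8]
Final shape: (3, 2, 1, 1, 1).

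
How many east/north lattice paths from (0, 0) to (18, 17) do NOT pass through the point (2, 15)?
Number of paths = 4537546842

Total paths from (0, 0) to (18, 17): C(35, 18) = 4537567650. Paths through (2, 15): (paths (0, 0) → (2, 15)) × (paths (2, 15) → (18, 17)) = C(17, 2) · C(18, 16) = 136 · 153 = 20808. Avoidance count = 4537567650 − 20808 = 4537546842.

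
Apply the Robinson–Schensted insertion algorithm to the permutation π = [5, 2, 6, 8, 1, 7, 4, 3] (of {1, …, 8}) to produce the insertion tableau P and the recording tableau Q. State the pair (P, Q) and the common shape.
P = [1, 3, 7] / [2, 4] / [5, 6] / [8];  Q = [1, 3, 4] / [2, 6] / [5, 7] / [8];  common shape = (3, 2, 2, 1)

Row-insert the values π_1, π_2, … into P one at a time, bumping the leftmost entry strictly greater than the inserted value down to the next row. The recording tableau Q records, in position (i, j), the step at which that cell was added to P.
  Insert 5 (step 1): P = [5];  Q = [1]
  Insert 2 (step 2): P = [2] / [5];  Q = [1] / [2]
  Insert 6 (step 3): P = [2, 6] / [5];  Q = [1, 3] / [2]
  Insert 8 (step 4): P = [2, 6, 8] / [5];  Q = [1, 3, 4] / [2]
  Insert 1 (step 5): P = [1, 6, 8] / [2] / [5];  Q = [1, 3, 4] / [2] / [5]
  Insert 7 (step 6): P = [1, 6, 7] / [2, 8] / [5];  Q = [1, 3, 4] / [2, 6] / [5]
  Insert 4 (step 7): P = [1, 4, 7] / [2, 6] / [5, 8];  Q = [1, 3, 4] / [2, 6] / [5, 7]
  Insert 3 (step 8): P = [1, 3, 7] / [2, 4] / [5, 6] / [8];  Q = [1, 3, 4] / [2, 6] / [5, 7] / [8]
Final shape: (3, 2, 2, 1).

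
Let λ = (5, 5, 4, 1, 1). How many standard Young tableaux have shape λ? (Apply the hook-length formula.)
# SYT of shape (5, 5, 4, 1, 1) = 280280

Hook-length formula: f^λ = n! / Π hook(c), product over all cells c of the Young diagram. For λ = (5, 5, 4, 1, 1), n = 16 boxes. Hook lengths by row (left-to-right, top-to-bottom): [9, 6, 5, 4, 2]; [8, 5, 4, 3, 1]; [6, 3, 2, 1]; [2]; [1]. Product of hooks = 74649600. So f^λ = 16! / 74649600 = 20922789888000 / 74649600 = 280280.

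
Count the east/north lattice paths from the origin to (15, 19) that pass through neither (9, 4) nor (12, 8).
Number of paths = 1780424780

Inclusion–exclusion. Total paths: C(34, 15) = 1855967520. Through P₁: C(13, 9)·C(21, 6) = 38798760. Through P₂: C(20, 12)·C(14, 3) = 45853080. Since P₁ is strictly southwest of P₂, a monotone path through both must visit P₁ then P₂; paths through both = C(13, 9)·C(7, 3)·C(14, 3) = 9109100. Avoid both = 1855967520 − 38798760 − 45853080 + 9109100 = 1780424780.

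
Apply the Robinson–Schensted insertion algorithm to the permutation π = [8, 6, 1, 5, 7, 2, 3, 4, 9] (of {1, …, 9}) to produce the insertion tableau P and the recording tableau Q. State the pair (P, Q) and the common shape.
P = [1, 2, 3, 4, 9] / [5, 7] / [6] / [8];  Q = [1, 4, 5, 8, 9] / [2, 7] / [3] / [6];  common shape = (5, 2, 1, 1)

Row-insert the values π_1, π_2, … into P one at a time, bumping the leftmost entry strictly greater than the inserted value down to the next row. The recording tableau Q records, in position (i, j), the step at which that cell was added to P.
  Insert 8 (step 1): P = [8];  Q = [1]
  Insert 6 (step 2): P = [6] / [8];  Q = [1] / [2]
  Insert 1 (step 3): P = [1] / [6] / [8];  Q = [1] / [2] / [3]
  Insert 5 (step 4): P = [1, 5] / [6] / [8];  Q = [1, 4] / [2] / [3]
  Insert 7 (step 5): P = [1, 5, 7] / [6] / [8];  Q = [1, 4, 5] / [2] / [3]
  Insert 2 (step 6): P = [1, 2, 7] / [5] / [6] / [8];  Q = [1, 4, 5] / [2] / [3] / [6]
  Insert 3 (step 7): P = [1, 2, 3] / [5, 7] / [6] / [8];  Q = [1, 4, 5] / [2, 7] / [3] / [6]
  Insert 4 (step 8): P = [1, 2, 3, 4] / [5, 7] / [6] / [8];  Q = [1, 4, 5, 8] / [2, 7] / [3] / [6]
  Insert 9 (step 9): P = [1, 2, 3, 4, 9] / [5, 7] / [6] / [8];  Q = [1, 4, 5, 8, 9] / [2, 7] / [3] / [6]
Final shape: (5, 2, 1, 1).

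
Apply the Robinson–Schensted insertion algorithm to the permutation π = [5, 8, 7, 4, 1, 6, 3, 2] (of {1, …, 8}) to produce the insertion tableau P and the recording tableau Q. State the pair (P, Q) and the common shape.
P = [1, 2] / [3, 6] / [4, 7] / [5] / [8];  Q = [1, 2] / [3, 6] / [4, 7] / [5] / [8];  common shape = (2, 2, 2, 1, 1)

Row-insert the values π_1, π_2, … into P one at a time, bumping the leftmost entry strictly greater than the inserted value down to the next row. The recording tableau Q records, in position (i, j), the step at which that cell was added to P.
  Insert 5 (step 1): P = [5];  Q = [1]
  Insert 8 (step 2): P = [5, 8];  Q = [1, 2]
  Insert 7 (step 3): P = [5, 7] / [8];  Q = [1, 2] / [3]
  Insert 4 (step 4): P = [4, 7] / [5] / [8];  Q = [1, 2] / [3] / [4]
  Insert 1 (step 5): P = [1, 7] / [4] / [5] / [8];  Q = [1, 2] / [3] / [4] / [5]
  Insert 6 (step 6): P = [1, 6] / [4, 7] / [5] / [8];  Q = [1, 2] / [3, 6] / [4] / [5]
  Insert 3 (step 7): P = [1, 3] / [4, 6] / [5, 7] / [8];  Q = [1, 2] / [3, 6] / [4, 7] / [5]
  Insert 2 (step 8): P = [1, 2] / [3, 6] / [4, 7] / [5] / [8];  Q = [1, 2] / [3, 6] / [4, 7] / [5] / [8]
Final shape: (2, 2, 2, 1, 1).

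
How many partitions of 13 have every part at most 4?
p(13, parts ≤ 4) = 39

Partitions of 13 with all parts ≤ 4: 4+4+4+1, 4+4+3+2, 4+4+3+1+1, 4+4+2+2+1, 4+4+2+1+1+1, 4+4+1+1+1+1+1, 4+3+3+3, 4+3+3+2+1, 4+3+3+1+1+1, 4+3+2+2+2, 4+3+2+2+1+1, 4+3+2+1+1+1+1, 4+3+1+1+1+1+1+1, 4+2+2+2+2+1, 4+2+2+2+1+1+1, 4+2+2+1+1+1+1+1, 4+2+1+1+1+1+1+1+1, 4+1+1+1+1+1+1+1+1+1, 3+3+3+3+1, 3+3+3+2+2, 3+3+3+2+1+1, 3+3+3+1+1+1+1, 3+3+2+2+2+1, 3+3+2+2+1+1+1, 3+3+2+1+1+1+1+1, 3+3+1+1+1+1+1+1+1, 3+2+2+2+2+2, 3+2+2+2+2+1+1, 3+2+2+2+1+1+1+1, 3+2+2+1+1+1+1+1+1, … (39 total). Count = 39.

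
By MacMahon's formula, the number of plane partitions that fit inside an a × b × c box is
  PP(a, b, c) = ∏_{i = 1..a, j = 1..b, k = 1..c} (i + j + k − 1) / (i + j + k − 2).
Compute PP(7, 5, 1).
PP(7, 5, 1) = 792

Evaluate the triple product over i = 1..7, j = 1..5, k = 1..1. The factors are (2/1) · (3/2) · (4/3) · (5/4) · (6/5) · (3/2) · (4/3) · (5/4) · … (35 factors total). The numerators and denominators telescope so the product is an integer; carrying out the multiplication exactly gives PP(7, 5, 1) = 792.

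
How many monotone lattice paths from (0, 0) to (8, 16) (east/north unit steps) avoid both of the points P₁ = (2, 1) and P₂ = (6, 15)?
Number of paths = 437427

Inclusion–exclusion. Total paths: C(24, 8) = 735471. Through P₁: C(3, 2)·C(21, 6) = 162792. Through P₂: C(21, 6)·C(3, 2) = 162792. Since P₁ is strictly southwest of P₂, a monotone path through both must visit P₁ then P₂; paths through both = C(3, 2)·C(18, 4)·C(3, 2) = 27540. Avoid both = 735471 − 162792 − 162792 + 27540 = 437427.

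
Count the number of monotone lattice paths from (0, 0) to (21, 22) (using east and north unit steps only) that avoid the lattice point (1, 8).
Number of paths = 1039521701100

Total paths from (0, 0) to (21, 22): C(43, 21) = 1052049481860. Paths through (1, 8): (paths (0, 0) → (1, 8)) × (paths (1, 8) → (21, 22)) = C(9, 1) · C(34, 20) = 9 · 1391975640 = 12527780760. Avoidance count = 1052049481860 − 12527780760 = 1039521701100.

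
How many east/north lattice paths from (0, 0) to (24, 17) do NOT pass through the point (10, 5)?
Number of paths = 122582407350

Total paths from (0, 0) to (24, 17): C(41, 24) = 151584480450. Paths through (10, 5): (paths (0, 0) → (10, 5)) × (paths (10, 5) → (24, 17)) = C(15, 10) · C(26, 14) = 3003 · 9657700 = 29002073100. Avoidance count = 151584480450 − 29002073100 = 122582407350.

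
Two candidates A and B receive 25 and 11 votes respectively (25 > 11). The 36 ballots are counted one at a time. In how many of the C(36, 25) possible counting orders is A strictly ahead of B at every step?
Strict-lead orderings = 233646504

Total orderings of the 36 votes with 25 for A: C(36, 25) = 600805296. By the Bertrand ballot formula (Cycle Lemma / reflection principle), the number of orderings in which A is strictly ahead of B throughout is (p − q)/(p + q) · C(p + q, p) = (25 − 11)/(25 + 11) · 600805296 = 233646504.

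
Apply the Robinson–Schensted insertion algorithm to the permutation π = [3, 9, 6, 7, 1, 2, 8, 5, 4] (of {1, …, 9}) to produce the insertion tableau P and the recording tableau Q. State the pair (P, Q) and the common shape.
P = [1, 2, 4, 8] / [3, 5, 7] / [6] / [9];  Q = [1, 2, 4, 7] / [3, 6, 8] / [5] / [9];  common shape = (4, 3, 1, 1)

Row-insert the values π_1, π_2, … into P one at a time, bumping the leftmost entry strictly greater than the inserted value down to the next row. The recording tableau Q records, in position (i, j), the step at which that cell was added to P.
  Insert 3 (step 1): P = [3];  Q = [1]
  Insert 9 (step 2): P = [3, 9];  Q = [1, 2]
  Insert 6 (step 3): P = [3, 6] / [9];  Q = [1, 2] / [3]
  Insert 7 (step 4): P = [3, 6, 7] / [9];  Q = [1, 2, 4] / [3]
  Insert 1 (step 5): P = [1, 6, 7] / [3] / [9];  Q = [1, 2, 4] / [3] / [5]
  Insert 2 (step 6): P = [1, 2, 7] / [3, 6] / [9];  Q = [1, 2, 4] / [3, 6] / [5]
  Insert 8 (step 7): P = [1, 2, 7, 8] / [3, 6] / [9];  Q = [1, 2, 4, 7] / [3, 6] / [5]
  Insert 5 (step 8): P = [1, 2, 5, 8] / [3, 6, 7] / [9];  Q = [1, 2, 4, 7] / [3, 6, 8] / [5]
  Insert 4 (step 9): P = [1, 2, 4, 8] / [3, 5, 7] / [6] / [9];  Q = [1, 2, 4, 7] / [3, 6, 8] / [5] / [9]
Final shape: (4, 3, 1, 1).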